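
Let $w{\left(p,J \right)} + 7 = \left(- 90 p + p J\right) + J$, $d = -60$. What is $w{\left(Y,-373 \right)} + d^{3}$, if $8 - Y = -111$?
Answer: $-271477$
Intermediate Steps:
$Y = 119$ ($Y = 8 - -111 = 8 + 111 = 119$)
$w{\left(p,J \right)} = -7 + J - 90 p + J p$ ($w{\left(p,J \right)} = -7 + \left(\left(- 90 p + p J\right) + J\right) = -7 + \left(\left(- 90 p + J p\right) + J\right) = -7 + \left(J - 90 p + J p\right) = -7 + J - 90 p + J p$)
$w{\left(Y,-373 \right)} + d^{3} = \left(-7 - 373 - 10710 - 44387\right) + \left(-60\right)^{3} = \left(-7 - 373 - 10710 - 44387\right) - 216000 = -55477 - 216000 = -271477$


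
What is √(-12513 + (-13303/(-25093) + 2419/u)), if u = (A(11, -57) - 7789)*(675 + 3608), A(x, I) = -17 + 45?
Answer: I*√8705219685826433773055829855/834100428759 ≈ 111.86*I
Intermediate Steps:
A(x, I) = 28
u = -33240363 (u = (28 - 7789)*(675 + 3608) = -7761*4283 = -33240363)
√(-12513 + (-13303/(-25093) + 2419/u)) = √(-12513 + (-13303/(-25093) + 2419/(-33240363))) = √(-12513 + (-13303*(-1/25093) + 2419*(-1/33240363))) = √(-12513 + (13303/25093 - 2419/33240363)) = √(-12513 + 442135849022/834100428759) = √(-10436656529212345/834100428759) = I*√8705219685826433773055829855/834100428759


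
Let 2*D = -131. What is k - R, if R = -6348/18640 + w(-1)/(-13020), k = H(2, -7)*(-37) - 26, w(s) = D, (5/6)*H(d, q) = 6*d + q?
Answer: -1502659609/6067320 ≈ -247.66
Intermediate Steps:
D = -131/2 (D = (1/2)*(-131) = -131/2 ≈ -65.500)
H(d, q) = 6*q/5 + 36*d/5 (H(d, q) = 6*(6*d + q)/5 = 6*(q + 6*d)/5 = 6*q/5 + 36*d/5)
w(s) = -131/2
k = -248 (k = ((6/5)*(-7) + (36/5)*2)*(-37) - 26 = (-42/5 + 72/5)*(-37) - 26 = 6*(-37) - 26 = -222 - 26 = -248)
R = -2035751/6067320 (R = -6348/18640 - 131/2/(-13020) = -6348*1/18640 - 131/2*(-1/13020) = -1587/4660 + 131/26040 = -2035751/6067320 ≈ -0.33553)
k - R = -248 - 1*(-2035751/6067320) = -248 + 2035751/6067320 = -1502659609/6067320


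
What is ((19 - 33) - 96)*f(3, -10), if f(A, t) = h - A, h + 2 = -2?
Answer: 770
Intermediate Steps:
h = -4 (h = -2 - 2 = -4)
f(A, t) = -4 - A
((19 - 33) - 96)*f(3, -10) = ((19 - 33) - 96)*(-4 - 1*3) = (-14 - 96)*(-4 - 3) = -110*(-7) = 770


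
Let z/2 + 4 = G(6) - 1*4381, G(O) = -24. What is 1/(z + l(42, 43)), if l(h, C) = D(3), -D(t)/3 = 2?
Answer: -1/8824 ≈ -0.00011333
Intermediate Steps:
D(t) = -6 (D(t) = -3*2 = -6)
l(h, C) = -6
z = -8818 (z = -8 + 2*(-24 - 1*4381) = -8 + 2*(-24 - 4381) = -8 + 2*(-4405) = -8 - 8810 = -8818)
1/(z + l(42, 43)) = 1/(-8818 - 6) = 1/(-8824) = -1/8824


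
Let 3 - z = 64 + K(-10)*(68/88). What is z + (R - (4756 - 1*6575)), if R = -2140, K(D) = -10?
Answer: -4117/11 ≈ -374.27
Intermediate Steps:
z = -586/11 (z = 3 - (64 - 680/88) = 3 - (64 - 10*17/22) = 3 - (64 - 85/11) = 3 - 1*619/11 = 3 - 619/11 = -586/11 ≈ -53.273)
z + (R - (4756 - 1*6575)) = -586/11 + (-2140 - (4756 - 1*6575)) = -586/11 + (-2140 - (4756 - 6575)) = -586/11 + (-2140 - 1*(-1819)) = -586/11 + (-2140 + 1819) = -586/11 - 321 = -4117/11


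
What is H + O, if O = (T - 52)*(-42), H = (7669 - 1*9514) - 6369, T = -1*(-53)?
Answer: -8256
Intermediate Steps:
T = 53
H = -8214 (H = (7669 - 9514) - 6369 = -1845 - 6369 = -8214)
O = -42 (O = (53 - 52)*(-42) = 1*(-42) = -42)
H + O = -8214 - 42 = -8256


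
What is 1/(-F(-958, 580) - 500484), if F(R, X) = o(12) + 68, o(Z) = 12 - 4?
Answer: -1/500560 ≈ -1.9978e-6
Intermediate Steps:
o(Z) = 8
F(R, X) = 76 (F(R, X) = 8 + 68 = 76)
1/(-F(-958, 580) - 500484) = 1/(-1*76 - 500484) = 1/(-76 - 500484) = 1/(-500560) = -1/500560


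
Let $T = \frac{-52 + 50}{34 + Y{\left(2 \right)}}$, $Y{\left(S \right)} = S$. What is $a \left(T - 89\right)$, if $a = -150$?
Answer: $\frac{40075}{3} \approx 13358.0$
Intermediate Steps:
$T = - \frac{1}{18}$ ($T = \frac{-52 + 50}{34 + 2} = - \frac{2}{36} = \left(-2\right) \frac{1}{36} = - \frac{1}{18} \approx -0.055556$)
$a \left(T - 89\right) = - 150 \left(- \frac{1}{18} - 89\right) = \left(-150\right) \left(- \frac{1603}{18}\right) = \frac{40075}{3}$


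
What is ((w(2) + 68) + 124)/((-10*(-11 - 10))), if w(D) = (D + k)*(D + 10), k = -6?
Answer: 24/35 ≈ 0.68571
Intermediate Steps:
w(D) = (-6 + D)*(10 + D) (w(D) = (D - 6)*(D + 10) = (-6 + D)*(10 + D))
((w(2) + 68) + 124)/((-10*(-11 - 10))) = (((-60 + 2**2 + 4*2) + 68) + 124)/((-10*(-11 - 10))) = (((-60 + 4 + 8) + 68) + 124)/((-10*(-21))) = ((-48 + 68) + 124)/210 = (20 + 124)*(1/210) = 144*(1/210) = 24/35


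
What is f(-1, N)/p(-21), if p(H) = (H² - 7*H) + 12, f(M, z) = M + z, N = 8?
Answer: 7/600 ≈ 0.011667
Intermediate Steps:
p(H) = 12 + H² - 7*H
f(-1, N)/p(-21) = (-1 + 8)/(12 + (-21)² - 7*(-21)) = 7/(12 + 441 + 147) = 7/600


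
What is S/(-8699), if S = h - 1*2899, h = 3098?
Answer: -199/8699 ≈ -0.022876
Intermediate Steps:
S = 199 (S = 3098 - 1*2899 = 3098 - 2899 = 199)
S/(-8699) = 199/(-8699) = 199*(-1/8699) = -199/8699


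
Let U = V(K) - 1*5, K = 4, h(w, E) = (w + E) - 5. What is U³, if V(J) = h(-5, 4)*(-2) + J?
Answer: 1331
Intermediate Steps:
h(w, E) = -5 + E + w (h(w, E) = (E + w) - 5 = -5 + E + w)
V(J) = 12 + J (V(J) = (-5 + 4 - 5)*(-2) + J = -6*(-2) + J = 12 + J)
U = 11 (U = (12 + 4) - 1*5 = 16 - 5 = 11)
U³ = 11³ = 1331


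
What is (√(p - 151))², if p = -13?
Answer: -164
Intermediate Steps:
(√(p - 151))² = (√(-13 - 151))² = (√(-164))² = (2*I*√41)² = -164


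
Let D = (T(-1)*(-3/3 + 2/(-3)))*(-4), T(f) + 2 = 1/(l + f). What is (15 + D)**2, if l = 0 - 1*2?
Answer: 25/81 ≈ 0.30864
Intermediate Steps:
l = -2 (l = 0 - 2 = -2)
T(f) = -2 + 1/(-2 + f)
D = -140/9 (D = (((5 - 2*(-1))/(-2 - 1))*(-3/3 + 2/(-3)))*(-4) = (((5 + 2)/(-3))*(-3*1/3 + 2*(-1/3)))*(-4) = ((-1/3*7)*(-1 - 2/3))*(-4) = -7/3*(-5/3)*(-4) = (35/9)*(-4) = -140/9 ≈ -15.556)
(15 + D)**2 = (15 - 140/9)**2 = (-5/9)**2 = 25/81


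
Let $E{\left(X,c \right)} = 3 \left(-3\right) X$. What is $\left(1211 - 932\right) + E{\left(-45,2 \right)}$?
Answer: $684$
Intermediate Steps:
$E{\left(X,c \right)} = - 9 X$
$\left(1211 - 932\right) + E{\left(-45,2 \right)} = \left(1211 - 932\right) - -405 = 279 + 405 = 684$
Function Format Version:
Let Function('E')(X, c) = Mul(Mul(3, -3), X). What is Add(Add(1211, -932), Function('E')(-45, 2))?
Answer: 684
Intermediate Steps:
Function('E')(X, c) = Mul(-9, X)
Add(Add(1211, -932), Function('E')(-45, 2)) = Add(Add(1211, -932), Mul(-9, -45)) = Add(279, 405) = 684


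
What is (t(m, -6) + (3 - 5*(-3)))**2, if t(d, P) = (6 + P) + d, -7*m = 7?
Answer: 289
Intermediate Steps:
m = -1 (m = -1/7*7 = -1)
t(d, P) = 6 + P + d
(t(m, -6) + (3 - 5*(-3)))**2 = ((6 - 6 - 1) + (3 - 5*(-3)))**2 = (-1 + (3 + 15))**2 = (-1 + 18)**2 = 17**2 = 289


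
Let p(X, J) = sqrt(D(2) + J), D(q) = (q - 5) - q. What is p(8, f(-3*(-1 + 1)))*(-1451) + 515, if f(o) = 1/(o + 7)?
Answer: 515 - 1451*I*sqrt(238)/7 ≈ 515.0 - 3197.8*I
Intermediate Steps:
D(q) = -5 (D(q) = (-5 + q) - q = -5)
f(o) = 1/(7 + o)
p(X, J) = sqrt(-5 + J)
p(8, f(-3*(-1 + 1)))*(-1451) + 515 = sqrt(-5 + 1/(7 - 3*(-1 + 1)))*(-1451) + 515 = sqrt(-5 + 1/(7 - 3*0))*(-1451) + 515 = sqrt(-5 + 1/(7 + 0))*(-1451) + 515 = sqrt(-5 + 1/7)*(-1451) + 515 = sqrt(-34/7)*(-1451) + 515 = (I*sqrt(238)/7)*(-1451) + 515 = -1451*I*sqrt(238)/7 + 515 = 515 - 1451*I*sqrt(238)/7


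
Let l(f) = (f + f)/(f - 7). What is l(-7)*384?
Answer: 384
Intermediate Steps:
l(f) = 2*f/(-7 + f) (l(f) = (2*f)/(-7 + f) = 2*f/(-7 + f))
l(-7)*384 = (2*(-7)/(-7 - 7))*384 = (2*(-7)/(-14))*384 = (2*(-7)*(-1/14))*384 = 1*384 = 384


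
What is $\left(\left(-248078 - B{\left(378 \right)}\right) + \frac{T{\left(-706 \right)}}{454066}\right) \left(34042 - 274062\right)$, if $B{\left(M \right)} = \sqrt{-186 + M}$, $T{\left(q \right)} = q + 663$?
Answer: $\frac{13518380660771910}{227033} + 1920160 \sqrt{3} \approx 5.9547 \cdot 10^{10}$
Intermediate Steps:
$T{\left(q \right)} = 663 + q$
$\left(\left(-248078 - B{\left(378 \right)}\right) + \frac{T{\left(-706 \right)}}{454066}\right) \left(34042 - 274062\right) = \left(\left(-248078 - \sqrt{-186 + 378}\right) + \frac{663 - 706}{454066}\right) \left(34042 - 274062\right) = \left(\left(-248078 - \sqrt{192}\right) - \frac{43}{454066}\right) \left(-240020\right) = \left(\left(-248078 - 8 \sqrt{3}\right) - \frac{43}{454066}\right) \left(-240020\right) = \left(- \frac{112643785191}{454066} - 8 \sqrt{3}\right) \left(-240020\right) = \frac{13518380660771910}{227033} + 1920160 \sqrt{3}$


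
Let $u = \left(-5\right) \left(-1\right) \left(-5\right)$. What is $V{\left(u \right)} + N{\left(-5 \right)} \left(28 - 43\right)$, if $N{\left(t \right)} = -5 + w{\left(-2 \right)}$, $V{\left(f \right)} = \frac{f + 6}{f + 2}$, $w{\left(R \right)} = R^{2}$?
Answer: $\frac{364}{23} \approx 15.826$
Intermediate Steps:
$u = -25$ ($u = 5 \left(-5\right) = -25$)
$V{\left(f \right)} = \frac{6 + f}{2 + f}$
$N{\left(t \right)} = -1$ ($N{\left(t \right)} = -5 + \left(-2\right)^{2} = -5 + 4 = -1$)
$V{\left(u \right)} + N{\left(-5 \right)} \left(28 - 43\right) = \frac{6 - 25}{2 - 25} - \left(28 - 43\right) = \frac{1}{-23} \left(-19\right) - \left(28 - 43\right) = \left(- \frac{1}{23}\right) \left(-19\right) - -15 = \frac{19}{23} + 15 = \frac{364}{23}$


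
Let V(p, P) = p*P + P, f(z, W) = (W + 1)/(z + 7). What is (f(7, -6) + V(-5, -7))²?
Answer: 149769/196 ≈ 764.13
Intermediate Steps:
f(z, W) = (1 + W)/(7 + z)
V(p, P) = P + P*p (V(p, P) = P*p + P = P + P*p)
(f(7, -6) + V(-5, -7))² = ((1 - 6)/(7 + 7) - 7*(1 - 5))² = (-5/14 - 7*(-4))² = ((1/14)*(-5) + 28)² = (-5/14 + 28)² = (387/14)² = 149769/196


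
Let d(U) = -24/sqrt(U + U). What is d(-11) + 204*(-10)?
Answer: -2040 + 12*I*sqrt(22)/11 ≈ -2040.0 + 5.1168*I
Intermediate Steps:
d(U) = -12*sqrt(2)/sqrt(U) (d(U) = -24*sqrt(2)/(2*sqrt(U)) = -12*sqrt(2)/sqrt(U))
d(-11) + 204*(-10) = -12*sqrt(2)/sqrt(-11) + 204*(-10) = -12*sqrt(2)*(-I*sqrt(11)/11) - 2040 = 12*I*sqrt(22)/11 - 2040 = -2040 + 12*I*sqrt(22)/11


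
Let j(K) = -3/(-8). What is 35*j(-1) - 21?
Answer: -63/8 ≈ -7.8750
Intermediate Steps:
j(K) = 3/8 (j(K) = -3*(-⅛) = 3/8)
35*j(-1) - 21 = 35*(3/8) - 21 = 105/8 - 21 = -63/8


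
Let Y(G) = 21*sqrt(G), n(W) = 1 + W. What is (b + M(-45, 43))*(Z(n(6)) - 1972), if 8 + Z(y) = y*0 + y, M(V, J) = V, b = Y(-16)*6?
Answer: 88785 - 994392*I ≈ 88785.0 - 9.9439e+5*I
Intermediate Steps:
b = 504*I (b = (21*sqrt(-16))*6 = (21*(4*I))*6 = (84*I)*6 = 504*I ≈ 504.0*I)
Z(y) = -8 + y (Z(y) = -8 + (y*0 + y) = -8 + (0 + y) = -8 + y)
(b + M(-45, 43))*(Z(n(6)) - 1972) = (504*I - 45)*((-8 + (1 + 6)) - 1972) = (-45 + 504*I)*((-8 + 7) - 1972) = (-45 + 504*I)*(-1 - 1972) = (-45 + 504*I)*(-1973) = 88785 - 994392*I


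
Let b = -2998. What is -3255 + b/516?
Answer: -841289/258 ≈ -3260.8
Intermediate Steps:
-3255 + b/516 = -3255 - 2998/516 = -3255 - 2998*1/516 = -3255 - 1499/258 = -841289/258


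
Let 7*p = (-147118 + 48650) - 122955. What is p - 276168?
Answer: -2154599/7 ≈ -3.0780e+5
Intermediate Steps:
p = -221423/7 (p = ((-147118 + 48650) - 122955)/7 = (-98468 - 122955)/7 = (⅐)*(-221423) = -221423/7 ≈ -31632.)
p - 276168 = -221423/7 - 276168 = -2154599/7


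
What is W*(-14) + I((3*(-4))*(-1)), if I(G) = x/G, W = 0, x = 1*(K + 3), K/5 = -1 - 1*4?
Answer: -11/6 ≈ -1.8333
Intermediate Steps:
K = -25 (K = 5*(-1 - 1*4) = 5*(-1 - 4) = 5*(-5) = -25)
x = -22 (x = 1*(-25 + 3) = 1*(-22) = -22)
I(G) = -22/G
W*(-14) + I((3*(-4))*(-1)) = 0*(-14) - 22/((3*(-4))*(-1)) = 0 - 22/((-12*(-1))) = 0 - 22/12 = 0 - 22*1/12 = 0 - 11/6 = -11/6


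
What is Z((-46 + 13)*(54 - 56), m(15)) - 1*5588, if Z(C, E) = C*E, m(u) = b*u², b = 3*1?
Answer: 38962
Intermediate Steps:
b = 3
m(u) = 3*u²
Z((-46 + 13)*(54 - 56), m(15)) - 1*5588 = ((-46 + 13)*(54 - 56))*(3*15²) - 1*5588 = (-33*(-2))*(3*225) - 5588 = 66*675 - 5588 = 44550 - 5588 = 38962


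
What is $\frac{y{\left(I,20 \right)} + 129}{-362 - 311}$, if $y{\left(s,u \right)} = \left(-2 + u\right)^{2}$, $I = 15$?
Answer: $- \frac{453}{673} \approx -0.67311$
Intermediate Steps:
$\frac{y{\left(I,20 \right)} + 129}{-362 - 311} = \frac{\left(-2 + 20\right)^{2} + 129}{-362 - 311} = \frac{18^{2} + 129}{-673} = \left(324 + 129\right) \left(- \frac{1}{673}\right) = 453 \left(- \frac{1}{673}\right) = - \frac{453}{673}$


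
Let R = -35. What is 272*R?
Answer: -9520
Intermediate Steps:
272*R = 272*(-35) = -9520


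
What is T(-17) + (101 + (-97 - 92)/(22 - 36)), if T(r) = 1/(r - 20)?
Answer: 8471/74 ≈ 114.47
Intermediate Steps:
T(r) = 1/(-20 + r)
T(-17) + (101 + (-97 - 92)/(22 - 36)) = 1/(-20 - 17) + (101 + (-97 - 92)/(22 - 36)) = 1/(-37) + (101 - 189/(-14)) = -1/37 + (101 - 189*(-1/14)) = -1/37 + (101 + 27/2) = -1/37 + 229/2 = 8471/74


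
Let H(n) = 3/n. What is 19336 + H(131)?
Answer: 2533019/131 ≈ 19336.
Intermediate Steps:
19336 + H(131) = 19336 + 3/131 = 2533019/131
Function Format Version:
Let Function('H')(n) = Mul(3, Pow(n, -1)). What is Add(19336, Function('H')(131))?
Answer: Rational(2533019, 131) ≈ 19336.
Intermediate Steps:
Add(19336, Function('H')(131)) = Add(19336, Mul(3, Pow(131, -1))) = Add(19336, Mul(3, Rational(1, 131))) = Add(19336, Rational(3, 131)) = Rational(2533019, 131)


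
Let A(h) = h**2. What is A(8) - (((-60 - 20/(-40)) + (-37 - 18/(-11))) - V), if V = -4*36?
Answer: 327/22 ≈ 14.864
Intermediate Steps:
V = -144
A(8) - (((-60 - 20/(-40)) + (-37 - 18/(-11))) - V) = 8**2 - (((-60 - 20/(-40)) + (-37 - 18/(-11))) - 1*(-144)) = 64 - (((-60 - 20*(-1/40)) + (-37 - 18*(-1)/11)) + 144) = 64 - (((-60 + 1/2) + (-37 - 1*(-18/11))) + 144) = 64 - ((-119/2 + (-37 + 18/11)) + 144) = 64 - ((-119/2 - 389/11) + 144) = 64 - (-2087/22 + 144) = 64 - 1*1081/22 = 64 - 1081/22 = 327/22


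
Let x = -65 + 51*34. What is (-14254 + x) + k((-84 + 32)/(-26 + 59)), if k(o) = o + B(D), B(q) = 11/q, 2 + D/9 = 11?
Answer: -11214518/891 ≈ -12586.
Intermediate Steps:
D = 81 (D = -18 + 9*11 = -18 + 99 = 81)
x = 1669 (x = -65 + 1734 = 1669)
k(o) = 11/81 + o (k(o) = o + 11/81 = 11/81 + o)
(-14254 + x) + k((-84 + 32)/(-26 + 59)) = (-14254 + 1669) + (11/81 + (-84 + 32)/(-26 + 59)) = -12585 + (11/81 - 52/33) = -12585 - 1283/891 = -11214518/891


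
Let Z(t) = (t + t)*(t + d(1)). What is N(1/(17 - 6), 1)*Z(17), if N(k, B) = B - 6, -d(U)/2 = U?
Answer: -2550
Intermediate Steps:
d(U) = -2*U
N(k, B) = -6 + B
Z(t) = 2*t*(-2 + t) (Z(t) = (t + t)*(t - 2*1) = (2*t)*(t - 2) = (2*t)*(-2 + t) = 2*t*(-2 + t))
N(1/(17 - 6), 1)*Z(17) = (-6 + 1)*(2*17*(-2 + 17)) = -10*17*15 = -5*510 = -2550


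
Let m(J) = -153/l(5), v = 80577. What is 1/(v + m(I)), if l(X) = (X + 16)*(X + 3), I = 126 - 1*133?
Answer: 56/4512261 ≈ 1.2411e-5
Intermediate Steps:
I = -7 (I = 126 - 133 = -7)
l(X) = (3 + X)*(16 + X) (l(X) = (16 + X)*(3 + X) = (3 + X)*(16 + X))
m(J) = -51/56 (m(J) = -153/(48 + 5² + 19*5) = -153/(48 + 25 + 95) = -153/168 = -153*1/168 = -51/56)
1/(v + m(I)) = 1/(80577 - 51/56) = 1/(4512261/56) = 56/4512261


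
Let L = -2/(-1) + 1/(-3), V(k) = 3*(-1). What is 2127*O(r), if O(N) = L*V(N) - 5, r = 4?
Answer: -21270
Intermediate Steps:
V(k) = -3
L = 5/3 (L = -2*(-1) + 1*(-⅓) = 2 - ⅓ = 5/3 ≈ 1.6667)
O(N) = -10 (O(N) = (5/3)*(-3) - 5 = -5 - 5 = -10)
2127*O(r) = 2127*(-10) = -21270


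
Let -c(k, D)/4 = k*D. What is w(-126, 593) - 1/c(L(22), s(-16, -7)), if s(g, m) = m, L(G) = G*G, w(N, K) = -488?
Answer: -6613377/13552 ≈ -488.00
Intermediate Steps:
L(G) = G²
c(k, D) = -4*D*k (c(k, D) = -4*k*D = -4*D*k)
w(-126, 593) - 1/c(L(22), s(-16, -7)) = -488 - 1/((-4*(-7)*22²)) = -488 - 1/((-4*(-7)*484)) = -488 - 1/13552 = -6613377/13552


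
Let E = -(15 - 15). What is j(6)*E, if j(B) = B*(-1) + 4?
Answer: 0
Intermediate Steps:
j(B) = 4 - B (j(B) = -B + 4 = 4 - B)
E = 0 (E = -1*0 = 0)
j(6)*E = (4 - 1*6)*0 = (4 - 6)*0 = -2*0 = 0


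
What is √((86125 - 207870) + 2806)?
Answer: I*√118939 ≈ 344.88*I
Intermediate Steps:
√((86125 - 207870) + 2806) = √(-121745 + 2806) = √(-118939) = I*√118939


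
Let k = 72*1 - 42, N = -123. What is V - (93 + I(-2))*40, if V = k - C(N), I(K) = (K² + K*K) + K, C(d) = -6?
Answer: -3924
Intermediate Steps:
I(K) = K + 2*K² (I(K) = (K² + K²) + K = 2*K² + K = K + 2*K²)
k = 30 (k = 72 - 42 = 30)
V = 36 (V = 30 - 1*(-6) = 30 + 6 = 36)
V - (93 + I(-2))*40 = 36 - (93 - 2*(1 + 2*(-2)))*40 = 36 - (93 - 2*(1 - 4))*40 = 36 - (93 - 2*(-3))*40 = 36 - (93 + 6)*40 = 36 - 99*40 = 36 - 1*3960 = 36 - 3960 = -3924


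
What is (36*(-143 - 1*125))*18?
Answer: -173664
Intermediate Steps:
(36*(-143 - 1*125))*18 = (36*(-143 - 125))*18 = (36*(-268))*18 = -9648*18 = -173664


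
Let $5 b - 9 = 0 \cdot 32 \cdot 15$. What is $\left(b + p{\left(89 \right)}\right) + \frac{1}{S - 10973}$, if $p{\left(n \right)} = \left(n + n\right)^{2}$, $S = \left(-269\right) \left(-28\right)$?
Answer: $\frac{545154184}{17205} \approx 31686.0$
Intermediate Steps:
$S = 7532$
$b = \frac{9}{5}$ ($b = \frac{9}{5} + \frac{0 \cdot 32 \cdot 15}{5} = \frac{9}{5} + \frac{0 \cdot 15}{5} = \frac{9}{5} + \frac{1}{5} \cdot 0 = \frac{9}{5} + 0 = \frac{9}{5} \approx 1.8$)
$p{\left(n \right)} = 4 n^{2}$ ($p{\left(n \right)} = \left(2 n\right)^{2} = 4 n^{2}$)
$\left(b + p{\left(89 \right)}\right) + \frac{1}{S - 10973} = \left(\frac{9}{5} + 4 \cdot 89^{2}\right) + \frac{1}{7532 - 10973} = \left(\frac{9}{5} + 4 \cdot 7921\right) + \frac{1}{-3441} = \left(\frac{9}{5} + 31684\right) - \frac{1}{3441} = \frac{158429}{5} - \frac{1}{3441} = \frac{545154184}{17205}$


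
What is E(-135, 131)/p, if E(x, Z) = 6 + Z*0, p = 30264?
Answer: 1/5044 ≈ 0.00019826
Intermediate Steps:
E(x, Z) = 6 (E(x, Z) = 6 + 0 = 6)
E(-135, 131)/p = 6/30264 = 6*(1/30264) = 1/5044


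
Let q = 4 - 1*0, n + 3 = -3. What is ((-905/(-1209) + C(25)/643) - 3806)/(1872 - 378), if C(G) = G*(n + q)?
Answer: -2958213457/1161416178 ≈ -2.5471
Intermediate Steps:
n = -6 (n = -3 - 3 = -6)
q = 4 (q = 4 + 0 = 4)
C(G) = -2*G (C(G) = G*(-6 + 4) = G*(-2) = -2*G)
((-905/(-1209) + C(25)/643) - 3806)/(1872 - 378) = ((-905/(-1209) - 2*25/643) - 3806)/(1872 - 378) = ((-905*(-1/1209) - 50*1/643) - 3806)/1494 = ((905/1209 - 50/643) - 3806)*(1/1494) = (521465/777387 - 3806)*(1/1494) = -2958213457/777387*1/1494 = -2958213457/1161416178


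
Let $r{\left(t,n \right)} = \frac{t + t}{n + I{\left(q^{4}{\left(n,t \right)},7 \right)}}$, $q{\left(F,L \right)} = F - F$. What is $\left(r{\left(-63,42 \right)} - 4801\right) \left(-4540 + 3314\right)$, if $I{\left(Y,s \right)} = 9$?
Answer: $\frac{100113934}{17} \approx 5.8891 \cdot 10^{6}$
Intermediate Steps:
$q{\left(F,L \right)} = 0$
$r{\left(t,n \right)} = \frac{2 t}{9 + n}$ ($r{\left(t,n \right)} = \frac{t + t}{n + 9} = \frac{2 t}{9 + n}$)
$\left(r{\left(-63,42 \right)} - 4801\right) \left(-4540 + 3314\right) = \left(2 \left(-63\right) \frac{1}{9 + 42} - 4801\right) \left(-4540 + 3314\right) = \left(2 \left(-63\right) \frac{1}{51} - 4801\right) \left(-1226\right) = \left(- \frac{42}{17} - 4801\right) \left(-1226\right) = \left(- \frac{81659}{17}\right) \left(-1226\right) = \frac{100113934}{17}$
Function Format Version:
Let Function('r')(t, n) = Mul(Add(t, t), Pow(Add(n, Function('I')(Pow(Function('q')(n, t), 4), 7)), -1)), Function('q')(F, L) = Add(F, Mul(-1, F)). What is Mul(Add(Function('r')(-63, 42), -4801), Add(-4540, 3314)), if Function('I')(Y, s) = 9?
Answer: Rational(100113934, 17) ≈ 5.8891e+6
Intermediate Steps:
Function('q')(F, L) = 0
Function('r')(t, n) = Mul(2, t, Pow(Add(9, n), -1)) (Function('r')(t, n) = Mul(Add(t, t), Pow(Add(n, 9), -1)) = Mul(Mul(2, t), Pow(Add(9, n), -1)) = Mul(2, t, Pow(Add(9, n), -1)))
Mul(Add(Function('r')(-63, 42), -4801), Add(-4540, 3314)) = Mul(Add(Mul(2, -63, Pow(Add(9, 42), -1)), -4801), Add(-4540, 3314)) = Mul(Add(Mul(2, -63, Pow(51, -1)), -4801), -1226) = Mul(Add(Mul(2, -63, Rational(1, 51)), -4801), -1226) = Mul(Add(Rational(-42, 17), -4801), -1226) = Mul(Rational(-81659, 17), -1226) = Rational(100113934, 17)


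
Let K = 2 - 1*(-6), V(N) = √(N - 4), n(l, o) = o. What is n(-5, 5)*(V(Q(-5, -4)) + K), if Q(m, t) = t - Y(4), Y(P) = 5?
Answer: 40 + 5*I*√13 ≈ 40.0 + 18.028*I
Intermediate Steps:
Q(m, t) = -5 + t (Q(m, t) = t - 1*5 = t - 5 = -5 + t)
V(N) = √(-4 + N)
K = 8 (K = 2 + 6 = 8)
n(-5, 5)*(V(Q(-5, -4)) + K) = 5*(√(-4 + (-5 - 4)) + 8) = 5*(√(-4 - 9) + 8) = 5*(√(-13) + 8) = 5*(I*√13 + 8) = 5*(8 + I*√13) = 40 + 5*I*√13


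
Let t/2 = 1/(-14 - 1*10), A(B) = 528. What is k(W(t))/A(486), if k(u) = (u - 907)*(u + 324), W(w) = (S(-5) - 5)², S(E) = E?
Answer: -14257/22 ≈ -648.04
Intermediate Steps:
t = -1/12 (t = 2/(-14 - 1*10) = 2/(-14 - 10) = 2/(-24) = 2*(-1/24) = -1/12 ≈ -0.083333)
W(w) = 100 (W(w) = (-5 - 5)² = (-10)² = 100)
k(u) = (-907 + u)*(324 + u)
k(W(t))/A(486) = (-293868 + 100² - 583*100)/528 = (-293868 + 10000 - 58300)*(1/528) = -342168*1/528 = -14257/22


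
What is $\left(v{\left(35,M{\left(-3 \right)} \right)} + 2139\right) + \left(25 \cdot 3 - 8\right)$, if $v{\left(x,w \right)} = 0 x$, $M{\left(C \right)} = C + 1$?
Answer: $2206$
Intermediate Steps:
$M{\left(C \right)} = 1 + C$
$v{\left(x,w \right)} = 0$
$\left(v{\left(35,M{\left(-3 \right)} \right)} + 2139\right) + \left(25 \cdot 3 - 8\right) = \left(0 + 2139\right) + \left(25 \cdot 3 - 8\right) = 2139 + \left(75 - 8\right) = 2139 + 67 = 2206$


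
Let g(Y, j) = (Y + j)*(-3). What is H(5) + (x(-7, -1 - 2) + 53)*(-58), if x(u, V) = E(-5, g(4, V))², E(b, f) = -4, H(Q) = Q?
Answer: -3997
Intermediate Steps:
g(Y, j) = -3*Y - 3*j
x(u, V) = 16 (x(u, V) = (-4)² = 16)
H(5) + (x(-7, -1 - 2) + 53)*(-58) = 5 + (16 + 53)*(-58) = 5 + 69*(-58) = 5 - 4002 = -3997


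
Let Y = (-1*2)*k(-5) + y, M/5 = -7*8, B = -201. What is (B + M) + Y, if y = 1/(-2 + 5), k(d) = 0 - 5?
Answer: -1412/3 ≈ -470.67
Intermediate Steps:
k(d) = -5
M = -280 (M = 5*(-7*8) = 5*(-56) = -280)
y = ⅓ (y = 1/3 = ⅓ ≈ 0.33333)
Y = 31/3 (Y = -1*2*(-5) + ⅓ = -2*(-5) + ⅓ = 10 + ⅓ = 31/3 ≈ 10.333)
(B + M) + Y = (-201 - 280) + 31/3 = -481 + 31/3 = -1412/3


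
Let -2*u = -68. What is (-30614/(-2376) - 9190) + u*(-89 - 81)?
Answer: -17769053/1188 ≈ -14957.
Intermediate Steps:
u = 34 (u = -½*(-68) = 34)
(-30614/(-2376) - 9190) + u*(-89 - 81) = (-30614/(-2376) - 9190) + 34*(-89 - 81) = (-30614*(-1/2376) - 9190) + 34*(-170) = (15307/1188 - 9190) - 5780 = -10902413/1188 - 5780 = -17769053/1188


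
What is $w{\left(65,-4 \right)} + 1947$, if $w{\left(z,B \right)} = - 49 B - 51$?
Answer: $2092$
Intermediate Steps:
$w{\left(z,B \right)} = -51 - 49 B$
$w{\left(65,-4 \right)} + 1947 = \left(-51 - -196\right) + 1947 = \left(-51 + 196\right) + 1947 = 145 + 1947 = 2092$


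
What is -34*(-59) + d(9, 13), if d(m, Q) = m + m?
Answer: 2024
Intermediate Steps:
d(m, Q) = 2*m
-34*(-59) + d(9, 13) = -34*(-59) + 2*9 = 2006 + 18 = 2024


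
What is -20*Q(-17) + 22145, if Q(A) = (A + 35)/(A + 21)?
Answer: 22055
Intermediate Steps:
Q(A) = (35 + A)/(21 + A)
-20*Q(-17) + 22145 = -20*(35 - 17)/(21 - 17) + 22145 = -20*18/4 + 22145 = -5*18 + 22145 = -20*9/2 + 22145 = -90 + 22145 = 22055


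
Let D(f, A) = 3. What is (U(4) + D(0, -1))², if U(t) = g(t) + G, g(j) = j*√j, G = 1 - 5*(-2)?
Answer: 484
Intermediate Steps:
G = 11 (G = 1 + 10 = 11)
g(j) = j^(3/2)
U(t) = 11 + t^(3/2) (U(t) = t^(3/2) + 11 = 11 + t^(3/2))
(U(4) + D(0, -1))² = ((11 + 4^(3/2)) + 3)² = ((11 + 8) + 3)² = (19 + 3)² = 22² = 484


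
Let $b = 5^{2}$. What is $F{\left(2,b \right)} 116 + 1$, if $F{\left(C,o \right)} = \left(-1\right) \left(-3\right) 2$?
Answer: $697$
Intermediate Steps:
$b = 25$
$F{\left(C,o \right)} = 6$ ($F{\left(C,o \right)} = 3 \cdot 2 = 6$)
$F{\left(2,b \right)} 116 + 1 = 6 \cdot 116 + 1 = 696 + 1 = 697$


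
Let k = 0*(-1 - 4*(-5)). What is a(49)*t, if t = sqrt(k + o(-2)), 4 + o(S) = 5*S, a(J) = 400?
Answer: 400*I*sqrt(14) ≈ 1496.7*I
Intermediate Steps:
o(S) = -4 + 5*S
k = 0 (k = 0*(-1 + 20) = 0*19 = 0)
t = I*sqrt(14) (t = sqrt(0 + (-4 + 5*(-2))) = sqrt(0 + (-4 - 10)) = sqrt(0 - 14) = sqrt(-14) = I*sqrt(14) ≈ 3.7417*I)
a(49)*t = 400*(I*sqrt(14)) = 400*I*sqrt(14)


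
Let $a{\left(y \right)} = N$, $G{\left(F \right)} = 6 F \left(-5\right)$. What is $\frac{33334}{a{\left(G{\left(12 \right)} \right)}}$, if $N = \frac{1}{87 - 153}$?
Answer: $-2200044$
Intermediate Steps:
$G{\left(F \right)} = - 30 F$
$N = - \frac{1}{66}$ ($N = \frac{1}{-66} = - \frac{1}{66} \approx -0.015152$)
$a{\left(y \right)} = - \frac{1}{66}$
$\frac{33334}{a{\left(G{\left(12 \right)} \right)}} = \frac{33334}{- \frac{1}{66}} = 33334 \left(-66\right) = -2200044$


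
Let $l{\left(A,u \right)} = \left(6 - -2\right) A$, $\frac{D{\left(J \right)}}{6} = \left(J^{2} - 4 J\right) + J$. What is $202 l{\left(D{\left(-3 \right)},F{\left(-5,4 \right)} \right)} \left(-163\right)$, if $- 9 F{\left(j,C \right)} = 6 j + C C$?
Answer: $-28448064$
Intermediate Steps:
$F{\left(j,C \right)} = - \frac{2 j}{3} - \frac{C^{2}}{9}$ ($F{\left(j,C \right)} = - \frac{6 j + C C}{9} = - \frac{6 j + C^{2}}{9} = - \frac{C^{2} + 6 j}{9} = - \frac{2 j}{3} - \frac{C^{2}}{9}$)
$D{\left(J \right)} = - 18 J + 6 J^{2}$ ($D{\left(J \right)} = 6 \left(\left(J^{2} - 4 J\right) + J\right) = 6 \left(J^{2} - 3 J\right) = - 18 J + 6 J^{2}$)
$l{\left(A,u \right)} = 8 A$ ($l{\left(A,u \right)} = \left(6 + 2\right) A = 8 A$)
$202 l{\left(D{\left(-3 \right)},F{\left(-5,4 \right)} \right)} \left(-163\right) = 202 \cdot 8 \cdot 6 \left(-3\right) \left(-3 - 3\right) \left(-163\right) = 202 \cdot 8 \cdot 6 \left(-3\right) \left(-6\right) \left(-163\right) = 202 \cdot 8 \cdot 108 \left(-163\right) = 202 \cdot 864 \left(-163\right) = 174528 \left(-163\right) = -28448064$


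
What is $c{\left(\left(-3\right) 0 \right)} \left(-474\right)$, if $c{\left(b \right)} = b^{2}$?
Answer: $0$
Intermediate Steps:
$c{\left(\left(-3\right) 0 \right)} \left(-474\right) = \left(\left(-3\right) 0\right)^{2} \left(-474\right) = 0^{2} \left(-474\right) = 0 \left(-474\right) = 0$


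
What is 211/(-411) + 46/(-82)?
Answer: -18104/16851 ≈ -1.0744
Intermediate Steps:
211/(-411) + 46/(-82) = 211*(-1/411) + 46*(-1/82) = -211/411 - 23/41 = -18104/16851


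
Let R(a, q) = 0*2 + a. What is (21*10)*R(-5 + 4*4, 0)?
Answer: 2310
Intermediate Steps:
R(a, q) = a (R(a, q) = 0 + a = a)
(21*10)*R(-5 + 4*4, 0) = (21*10)*(-5 + 4*4) = 210*(-5 + 16) = 210*11 = 2310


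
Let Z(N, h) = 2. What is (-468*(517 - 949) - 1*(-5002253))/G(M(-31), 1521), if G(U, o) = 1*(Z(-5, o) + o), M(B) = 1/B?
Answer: 5204429/1523 ≈ 3417.2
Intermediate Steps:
G(U, o) = 2 + o (G(U, o) = 1*(2 + o) = 2 + o)
(-468*(517 - 949) - 1*(-5002253))/G(M(-31), 1521) = (-468*(517 - 949) - 1*(-5002253))/(2 + 1521) = (-468*(-432) + 5002253)/1523 = (202176 + 5002253)*(1/1523) = 5204429*(1/1523) = 5204429/1523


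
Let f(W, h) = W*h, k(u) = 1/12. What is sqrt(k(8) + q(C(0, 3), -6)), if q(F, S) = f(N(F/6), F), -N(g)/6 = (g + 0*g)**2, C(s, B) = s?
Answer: sqrt(3)/6 ≈ 0.28868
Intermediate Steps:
k(u) = 1/12
N(g) = -6*g**2 (N(g) = -6*(g + 0*g)**2 = -6*(g + 0)**2 = -6*g**2)
q(F, S) = -F**3/6 (q(F, S) = (-6*F**2/36)*F = (-F**2/6)*F = -F**3/6)
sqrt(k(8) + q(C(0, 3), -6)) = sqrt(1/12 - 1/6*0**3) = sqrt(1/12 - 1/6*0) = sqrt(1/12 + 0) = sqrt(1/12) = sqrt(3)/6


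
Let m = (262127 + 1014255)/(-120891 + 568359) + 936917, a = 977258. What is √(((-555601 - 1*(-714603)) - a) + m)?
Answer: √121223365774590/31962 ≈ 344.48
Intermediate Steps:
m = 209620826269/223734 (m = 1276382/447468 + 936917 = 1276382*(1/447468) + 936917 = 638191/223734 + 936917 = 209620826269/223734 ≈ 9.3692e+5)
√(((-555601 - 1*(-714603)) - a) + m) = √(((-555601 - 1*(-714603)) - 1*977258) + 209620826269/223734) = √(((-555601 + 714603) - 977258) + 209620826269/223734) = √((159002 - 977258) + 209620826269/223734) = √(-818256 + 209620826269/223734) = √(26549138365/223734) = √121223365774590/31962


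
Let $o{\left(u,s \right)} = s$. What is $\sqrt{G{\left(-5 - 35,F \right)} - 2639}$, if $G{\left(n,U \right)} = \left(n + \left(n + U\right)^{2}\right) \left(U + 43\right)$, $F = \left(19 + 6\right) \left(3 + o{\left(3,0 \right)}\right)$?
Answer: $\sqrt{137191} \approx 370.39$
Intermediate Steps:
$F = 75$ ($F = \left(19 + 6\right) \left(3 + 0\right) = 25 \cdot 3 = 75$)
$G{\left(n,U \right)} = \left(43 + U\right) \left(n + \left(U + n\right)^{2}\right)$ ($G{\left(n,U \right)} = \left(n + \left(U + n\right)^{2}\right) \left(43 + U\right) = \left(43 + U\right) \left(n + \left(U + n\right)^{2}\right)$)
$\sqrt{G{\left(-5 - 35,F \right)} - 2639} = \sqrt{\left(43 \left(-5 - 35\right) + 43 \left(75 - 40\right)^{2} + 75 \left(-5 - 35\right) + 75 \left(75 - 40\right)^{2}\right) - 2639} = \sqrt{\left(43 \left(-40\right) + 43 \left(75 - 40\right)^{2} + 75 \left(-40\right) + 75 \left(75 - 40\right)^{2}\right) - 2639} = \sqrt{\left(-1720 + 43 \cdot 35^{2} - 3000 + 75 \cdot 35^{2}\right) - 2639} = \sqrt{\left(-1720 + 43 \cdot 1225 - 3000 + 75 \cdot 1225\right) - 2639} = \sqrt{\left(-1720 + 52675 - 3000 + 91875\right) - 2639} = \sqrt{139830 - 2639} = \sqrt{137191}$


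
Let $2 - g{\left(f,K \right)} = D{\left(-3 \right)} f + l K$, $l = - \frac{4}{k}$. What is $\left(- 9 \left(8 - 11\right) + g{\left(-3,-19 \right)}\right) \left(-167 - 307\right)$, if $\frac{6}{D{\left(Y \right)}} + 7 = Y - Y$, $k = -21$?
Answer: $- \frac{99698}{7} \approx -14243.0$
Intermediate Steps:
$D{\left(Y \right)} = - \frac{6}{7}$ ($D{\left(Y \right)} = \frac{6}{-7 + \left(Y - Y\right)} = \frac{6}{-7 + 0} = \frac{6}{-7} = 6 \left(- \frac{1}{7}\right) = - \frac{6}{7}$)
$l = \frac{4}{21}$ ($l = - \frac{4}{-21} = \left(-4\right) \left(- \frac{1}{21}\right) = \frac{4}{21} \approx 0.19048$)
$g{\left(f,K \right)} = 2 - \frac{4 K}{21} + \frac{6 f}{7}$ ($g{\left(f,K \right)} = 2 - \left(- \frac{6 f}{7} + \frac{4 K}{21}\right) = 2 - \frac{4 K}{21} + \frac{6 f}{7}$)
$\left(- 9 \left(8 - 11\right) + g{\left(-3,-19 \right)}\right) \left(-167 - 307\right) = \left(- 9 \left(8 - 11\right) + \left(2 - - \frac{76}{21} + \frac{6}{7} \left(-3\right)\right)\right) \left(-167 - 307\right) = \left(\left(-9\right) \left(-3\right) + \left(2 + \frac{76}{21} - \frac{18}{7}\right)\right) \left(-474\right) = \left(27 + \frac{64}{21}\right) \left(-474\right) = \frac{631}{21} \left(-474\right) = - \frac{99698}{7}$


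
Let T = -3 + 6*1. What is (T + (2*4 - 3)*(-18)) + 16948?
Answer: 16861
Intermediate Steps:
T = 3 (T = -3 + 6 = 3)
(T + (2*4 - 3)*(-18)) + 16948 = (3 + (2*4 - 3)*(-18)) + 16948 = (3 + (8 - 3)*(-18)) + 16948 = (3 + 5*(-18)) + 16948 = (3 - 90) + 16948 = -87 + 16948 = 16861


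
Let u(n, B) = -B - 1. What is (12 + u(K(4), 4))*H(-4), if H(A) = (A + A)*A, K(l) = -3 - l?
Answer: 224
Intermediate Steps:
H(A) = 2*A² (H(A) = (2*A)*A = 2*A²)
u(n, B) = -1 - B
(12 + u(K(4), 4))*H(-4) = (12 + (-1 - 1*4))*(2*(-4)²) = (12 + (-1 - 4))*(2*16) = (12 - 5)*32 = 7*32 = 224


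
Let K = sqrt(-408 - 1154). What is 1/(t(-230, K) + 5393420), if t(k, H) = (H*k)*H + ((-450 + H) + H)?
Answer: 261465/1504006817234 - I*sqrt(1562)/16544074989574 ≈ 1.7385e-7 - 2.3889e-12*I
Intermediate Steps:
K = I*sqrt(1562) (K = sqrt(-1562) = I*sqrt(1562) ≈ 39.522*I)
t(k, H) = -450 + 2*H + k*H**2 (t(k, H) = k*H**2 + (-450 + 2*H) = -450 + 2*H + k*H**2)
1/(t(-230, K) + 5393420) = 1/((-450 + 2*(I*sqrt(1562)) - 230*(I*sqrt(1562))**2) + 5393420) = 1/((-450 + 2*I*sqrt(1562) - 230*(-1562)) + 5393420) = 1/((-450 + 2*I*sqrt(1562) + 359260) + 5393420) = 1/((358810 + 2*I*sqrt(1562)) + 5393420) = 1/(5752230 + 2*I*sqrt(1562))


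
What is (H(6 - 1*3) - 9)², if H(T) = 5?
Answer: 16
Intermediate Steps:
(H(6 - 1*3) - 9)² = (5 - 9)² = (-4)² = 16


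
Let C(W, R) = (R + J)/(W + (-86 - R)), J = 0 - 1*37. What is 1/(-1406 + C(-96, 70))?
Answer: -84/118115 ≈ -0.00071117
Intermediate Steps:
J = -37 (J = 0 - 37 = -37)
C(W, R) = (-37 + R)/(-86 + W - R) (C(W, R) = (R - 37)/(W + (-86 - R)) = (-37 + R)/(-86 + W - R))
1/(-1406 + C(-96, 70)) = 1/(-1406 + (37 - 1*70)/(86 + 70 - 1*(-96))) = 1/(-1406 + (37 - 70)/(86 + 70 + 96)) = 1/(-1406 - 33/252) = 1/(-1406 + (1/252)*(-33)) = 1/(-1406 - 11/84) = 1/(-118115/84) = -84/118115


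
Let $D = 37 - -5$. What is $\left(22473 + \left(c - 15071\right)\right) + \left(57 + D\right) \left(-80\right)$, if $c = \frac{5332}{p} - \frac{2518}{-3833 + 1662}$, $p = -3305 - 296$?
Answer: $- \frac{311701064}{601367} \approx -518.32$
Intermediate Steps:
$p = -3601$
$D = 42$ ($D = 37 + 5 = 42$)
$c = - \frac{192958}{601367}$ ($c = \frac{5332}{-3601} - \frac{2518}{-3833 + 1662} = 5332 \left(- \frac{1}{3601}\right) - \frac{2518}{-2171} = - \frac{5332}{3601} - - \frac{2518}{2171} = - \frac{5332}{3601} + \frac{2518}{2171} = - \frac{192958}{601367} \approx -0.32087$)
$\left(22473 + \left(c - 15071\right)\right) + \left(57 + D\right) \left(-80\right) = \left(22473 - \frac{9063395015}{601367}\right) + \left(57 + 42\right) \left(-80\right) = \left(22473 - \frac{9063395015}{601367}\right) + 99 \left(-80\right) = \frac{4451125576}{601367} - 7920 = - \frac{311701064}{601367}$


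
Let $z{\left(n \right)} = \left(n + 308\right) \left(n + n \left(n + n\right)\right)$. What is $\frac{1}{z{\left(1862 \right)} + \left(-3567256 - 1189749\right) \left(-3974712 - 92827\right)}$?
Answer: $\frac{1}{19364354372195} \approx 5.1641 \cdot 10^{-14}$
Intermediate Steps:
$z{\left(n \right)} = \left(308 + n\right) \left(n + 2 n^{2}\right)$ ($z{\left(n \right)} = \left(308 + n\right) \left(n + n 2 n\right) = \left(308 + n\right) \left(n + 2 n^{2}\right)$)
$\frac{1}{z{\left(1862 \right)} + \left(-3567256 - 1189749\right) \left(-3974712 - 92827\right)} = \frac{1}{1862 \left(308 + 2 \cdot 1862^{2} + 617 \cdot 1862\right) + \left(-3567256 - 1189749\right) \left(-3974712 - 92827\right)} = \frac{1}{1862 \left(308 + 2 \cdot 3467044 + 1148854\right) + \left(-3567256 - 1189749\right) \left(-3974712 - 92827\right)} = \frac{1}{1862 \left(308 + 6934088 + 1148854\right) - 4757005 \left(-3974712 - 92827\right)} = \frac{1}{1862 \cdot 8083250 - -19349303360695} = \frac{1}{15051011500 + 19349303360695} = \frac{1}{19364354372195}$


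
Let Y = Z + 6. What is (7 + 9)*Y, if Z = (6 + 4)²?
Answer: 1696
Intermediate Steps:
Z = 100 (Z = 10² = 100)
Y = 106 (Y = 100 + 6 = 106)
(7 + 9)*Y = (7 + 9)*106 = 16*106 = 1696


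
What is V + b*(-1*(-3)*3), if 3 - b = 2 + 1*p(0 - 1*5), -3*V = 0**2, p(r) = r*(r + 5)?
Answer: 9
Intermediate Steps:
p(r) = r*(5 + r)
V = 0 (V = -1/3*0**2 = -1/3*0 = 0)
b = 1 (b = 3 - (2 + 1*((0 - 1*5)*(5 + (0 - 1*5)))) = 3 - (2 + 1*((0 - 5)*(5 + (0 - 5)))) = 3 - (2 + 1*(-5*(5 - 5))) = 3 - (2 + 1*(-5*0)) = 3 - (2 + 1*0) = 3 - (2 + 0) = 3 - 1*2 = 3 - 2 = 1)
V + b*(-1*(-3)*3) = 0 + 1*(-1*(-3)*3) = 0 + 1*(3*3) = 0 + 1*9 = 0 + 9 = 9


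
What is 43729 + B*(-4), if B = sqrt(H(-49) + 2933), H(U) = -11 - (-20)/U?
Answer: 43729 - 4*sqrt(143158)/7 ≈ 43513.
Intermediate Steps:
H(U) = -11 + 20/U
B = sqrt(143158)/7 (B = sqrt((-11 + 20/(-49)) + 2933) = sqrt((-11 + 20*(-1/49)) + 2933) = sqrt((-11 - 20/49) + 2933) = sqrt(-559/49 + 2933) = sqrt(143158/49) = sqrt(143158)/7 ≈ 54.052)
43729 + B*(-4) = 43729 + (sqrt(143158)/7)*(-4) = 43729 - 4*sqrt(143158)/7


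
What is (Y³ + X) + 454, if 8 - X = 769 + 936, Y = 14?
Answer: 1501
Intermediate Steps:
X = -1697 (X = 8 - (769 + 936) = 8 - 1*1705 = 8 - 1705 = -1697)
(Y³ + X) + 454 = (14³ - 1697) + 454 = (2744 - 1697) + 454 = 1047 + 454 = 1501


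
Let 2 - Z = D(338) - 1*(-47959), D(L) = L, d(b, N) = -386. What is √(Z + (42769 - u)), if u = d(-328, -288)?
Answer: 2*I*√1285 ≈ 71.694*I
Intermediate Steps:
u = -386
Z = -48295 (Z = 2 - (338 - 1*(-47959)) = 2 - (338 + 47959) = 2 - 1*48297 = 2 - 48297 = -48295)
√(Z + (42769 - u)) = √(-48295 + (42769 - 1*(-386))) = √(-48295 + (42769 + 386)) = √(-48295 + 43155) = √(-5140) = 2*I*√1285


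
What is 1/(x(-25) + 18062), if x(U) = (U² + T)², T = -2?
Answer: 1/406191 ≈ 2.4619e-6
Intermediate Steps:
x(U) = (-2 + U²)² (x(U) = (U² - 2)² = (-2 + U²)²)
1/(x(-25) + 18062) = 1/((-2 + (-25)²)² + 18062) = 1/((-2 + 625)² + 18062) = 1/(623² + 18062) = 1/(388129 + 18062) = 1/406191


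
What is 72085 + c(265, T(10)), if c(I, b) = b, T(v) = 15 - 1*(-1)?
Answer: 72101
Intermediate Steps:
T(v) = 16 (T(v) = 15 + 1 = 16)
72085 + c(265, T(10)) = 72085 + 16 = 72101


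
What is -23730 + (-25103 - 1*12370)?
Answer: -61203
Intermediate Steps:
-23730 + (-25103 - 1*12370) = -23730 + (-25103 - 12370) = -23730 - 37473 = -61203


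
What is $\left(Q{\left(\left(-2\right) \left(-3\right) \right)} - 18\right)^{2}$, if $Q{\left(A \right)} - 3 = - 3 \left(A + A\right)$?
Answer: $2601$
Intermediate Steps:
$Q{\left(A \right)} = 3 - 6 A$ ($Q{\left(A \right)} = 3 - 3 \left(A + A\right) = 3 - 3 \cdot 2 A = 3 - 6 A$)
$\left(Q{\left(\left(-2\right) \left(-3\right) \right)} - 18\right)^{2} = \left(\left(3 - 6 \left(\left(-2\right) \left(-3\right)\right)\right) - 18\right)^{2} = \left(\left(3 - 36\right) - 18\right)^{2} = \left(-33 - 18\right)^{2} = \left(-51\right)^{2} = 2601$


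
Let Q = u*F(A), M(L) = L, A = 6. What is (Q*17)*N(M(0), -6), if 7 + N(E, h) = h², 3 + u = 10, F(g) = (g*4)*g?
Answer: 496944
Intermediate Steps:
F(g) = 4*g² (F(g) = (4*g)*g = 4*g²)
u = 7 (u = -3 + 10 = 7)
Q = 1008 (Q = 7*(4*6²) = 7*(4*36) = 7*144 = 1008)
N(E, h) = -7 + h²
(Q*17)*N(M(0), -6) = (1008*17)*(-7 + (-6)²) = 17136*(-7 + 36) = 17136*29 = 496944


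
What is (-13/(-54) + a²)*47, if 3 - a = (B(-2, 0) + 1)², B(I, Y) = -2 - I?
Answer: 10763/54 ≈ 199.31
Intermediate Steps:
a = 2 (a = 3 - ((-2 - 1*(-2)) + 1)² = 3 - ((-2 + 2) + 1)² = 3 - (0 + 1)² = 3 - 1*1² = 3 - 1*1 = 3 - 1 = 2)
(-13/(-54) + a²)*47 = (-13/(-54) + 2²)*47 = (-13*(-1/54) + 4)*47 = (13/54 + 4)*47 = (229/54)*47 = 10763/54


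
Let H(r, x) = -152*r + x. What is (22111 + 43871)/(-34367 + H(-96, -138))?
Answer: -65982/19913 ≈ -3.3135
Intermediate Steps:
H(r, x) = x - 152*r
(22111 + 43871)/(-34367 + H(-96, -138)) = (22111 + 43871)/(-34367 + (-138 - 152*(-96))) = 65982/(-34367 + (-138 + 14592)) = 65982/(-34367 + 14454) = 65982/(-19913) = 65982*(-1/19913) = -65982/19913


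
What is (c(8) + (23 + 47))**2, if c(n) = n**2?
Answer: 17956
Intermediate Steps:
(c(8) + (23 + 47))**2 = (8**2 + (23 + 47))**2 = (64 + 70)**2 = 134**2 = 17956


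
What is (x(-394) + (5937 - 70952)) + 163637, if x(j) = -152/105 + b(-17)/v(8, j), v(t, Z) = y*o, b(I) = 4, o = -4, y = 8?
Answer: 82841159/840 ≈ 98620.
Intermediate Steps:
v(t, Z) = -32 (v(t, Z) = 8*(-4) = -32)
x(j) = -1321/840 (x(j) = -152/105 + 4/(-32) = -152*1/105 + 4*(-1/32) = -152/105 - 1/8 = -1321/840)
(x(-394) + (5937 - 70952)) + 163637 = (-1321/840 + (5937 - 70952)) + 163637 = (-1321/840 - 65015) + 163637 = -54613921/840 + 163637 = 82841159/840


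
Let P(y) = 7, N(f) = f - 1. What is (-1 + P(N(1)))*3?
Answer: 18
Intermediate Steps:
N(f) = -1 + f
(-1 + P(N(1)))*3 = (-1 + 7)*3 = 6*3 = 18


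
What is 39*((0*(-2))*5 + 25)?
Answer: 975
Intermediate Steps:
39*((0*(-2))*5 + 25) = 39*(0*5 + 25) = 39*(0 + 25) = 39*25 = 975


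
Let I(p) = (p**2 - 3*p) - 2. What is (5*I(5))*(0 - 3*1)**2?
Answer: 360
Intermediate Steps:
I(p) = -2 + p**2 - 3*p
(5*I(5))*(0 - 3*1)**2 = (5*(-2 + 5**2 - 3*5))*(0 - 3*1)**2 = (5*(-2 + 25 - 15))*(0 - 3)**2 = (5*8)*(-3)**2 = 40*9 = 360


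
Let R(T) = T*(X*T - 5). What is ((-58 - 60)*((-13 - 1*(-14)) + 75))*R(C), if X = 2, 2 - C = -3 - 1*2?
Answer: -564984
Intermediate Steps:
C = 7 (C = 2 - (-3 - 1*2) = 2 - (-3 - 2) = 2 - 1*(-5) = 2 + 5 = 7)
R(T) = T*(-5 + 2*T) (R(T) = T*(2*T - 5) = T*(-5 + 2*T))
((-58 - 60)*((-13 - 1*(-14)) + 75))*R(C) = ((-58 - 60)*((-13 - 1*(-14)) + 75))*(7*(-5 + 2*7)) = (-118*((-13 + 14) + 75))*(7*(-5 + 14)) = (-118*(1 + 75))*(7*9) = -118*76*63 = -8968*63 = -564984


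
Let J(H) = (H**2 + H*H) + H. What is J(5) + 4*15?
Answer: 115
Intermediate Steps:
J(H) = H + 2*H**2 (J(H) = (H**2 + H**2) + H = 2*H**2 + H = H + 2*H**2)
J(5) + 4*15 = 5*(1 + 2*5) + 4*15 = 5*(1 + 10) + 60 = 5*11 + 60 = 55 + 60 = 115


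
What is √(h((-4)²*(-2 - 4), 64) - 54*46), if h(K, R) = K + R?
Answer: 2*I*√629 ≈ 50.16*I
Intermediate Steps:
√(h((-4)²*(-2 - 4), 64) - 54*46) = √(((-4)²*(-2 - 4) + 64) - 54*46) = √((16*(-6) + 64) - 2484) = √((-96 + 64) - 2484) = √(-32 - 2484) = √(-2516) = 2*I*√629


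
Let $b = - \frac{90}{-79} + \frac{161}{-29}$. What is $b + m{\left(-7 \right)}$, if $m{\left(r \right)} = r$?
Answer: $- \frac{26146}{2291} \approx -11.412$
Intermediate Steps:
$b = - \frac{10109}{2291}$ ($b = \left(-90\right) \left(- \frac{1}{79}\right) + 161 \left(- \frac{1}{29}\right) = \frac{90}{79} - \frac{161}{29} = - \frac{10109}{2291} \approx -4.4125$)
$b + m{\left(-7 \right)} = - \frac{10109}{2291} - 7 = - \frac{26146}{2291}$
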